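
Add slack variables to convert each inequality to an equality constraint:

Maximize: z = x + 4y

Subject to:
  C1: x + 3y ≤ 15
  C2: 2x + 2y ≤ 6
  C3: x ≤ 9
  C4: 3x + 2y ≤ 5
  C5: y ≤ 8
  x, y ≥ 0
max z = x + 4y

s.t.
  x + 3y + s1 = 15
  2x + 2y + s2 = 6
  x + s3 = 9
  3x + 2y + s4 = 5
  y + s5 = 8
  x, y, s1, s2, s3, s4, s5 ≥ 0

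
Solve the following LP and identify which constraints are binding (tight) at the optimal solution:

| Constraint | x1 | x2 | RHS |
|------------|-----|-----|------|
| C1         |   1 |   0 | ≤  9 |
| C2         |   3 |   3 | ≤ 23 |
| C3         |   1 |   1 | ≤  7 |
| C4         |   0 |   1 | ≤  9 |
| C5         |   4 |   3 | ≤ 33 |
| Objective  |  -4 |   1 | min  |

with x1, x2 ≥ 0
Optimal: x1 = 7, x2 = 0
Slack at optimum:
  C1: slack = 2
  C2: slack = 2
  C3: slack = 0 (binding)
  C4: slack = 9
  C5: slack = 5
  x1 ≥ 0: x1 = 7
  x2 ≥ 0: x2 = 0 (binding)
Binding constraints: C3, x2 ≥ 0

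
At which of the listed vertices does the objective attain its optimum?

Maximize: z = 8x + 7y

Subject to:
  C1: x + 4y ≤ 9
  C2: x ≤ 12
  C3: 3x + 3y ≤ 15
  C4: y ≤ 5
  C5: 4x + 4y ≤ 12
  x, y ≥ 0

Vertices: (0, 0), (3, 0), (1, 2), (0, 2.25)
(3, 0) with z = 24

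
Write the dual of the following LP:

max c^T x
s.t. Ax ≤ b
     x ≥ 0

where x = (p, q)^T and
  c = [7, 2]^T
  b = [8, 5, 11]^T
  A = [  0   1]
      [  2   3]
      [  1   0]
Minimize: z = 8y1 + 5y2 + 11y3

Subject to:
  C1: -2y2 - y3 ≤ -7
  C2: -y1 - 3y2 ≤ -2
  y1, y2, y3 ≥ 0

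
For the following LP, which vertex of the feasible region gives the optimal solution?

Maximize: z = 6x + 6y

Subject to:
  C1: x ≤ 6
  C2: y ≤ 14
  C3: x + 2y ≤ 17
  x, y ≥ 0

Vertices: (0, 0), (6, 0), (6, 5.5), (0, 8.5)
(6, 5.5) with z = 69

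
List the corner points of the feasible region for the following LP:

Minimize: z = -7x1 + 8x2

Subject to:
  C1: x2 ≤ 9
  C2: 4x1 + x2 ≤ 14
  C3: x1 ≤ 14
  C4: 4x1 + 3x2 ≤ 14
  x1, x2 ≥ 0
Each vertex is the intersection of two constraint boundaries that also satisfies all remaining constraints:
  x1 = 0 and x2 = 0 → (0, 0)
  4x1 + x2 = 14 and 4x1 + 3x2 = 14 → (3.5, 0)
  4x1 + 3x2 = 14 and x1 = 0 → (0, 4.667)

Vertices: (0, 0), (3.5, 0), (0, 4.667)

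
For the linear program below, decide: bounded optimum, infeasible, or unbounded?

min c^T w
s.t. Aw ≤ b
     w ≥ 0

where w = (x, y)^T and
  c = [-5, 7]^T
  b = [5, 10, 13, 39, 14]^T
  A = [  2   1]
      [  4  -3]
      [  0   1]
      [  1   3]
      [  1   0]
The point (2.5, 0) satisfies every constraint, so the LP is feasible; the constraints give x ≤ 14 and y ≤ 13, which with x, y ≥ 0 keep the feasible region inside a bounded box. A feasible, bounded LP attains a finite optimum at a vertex.

Feasible with finite optimum z* = -12.5 at (2.5, 0).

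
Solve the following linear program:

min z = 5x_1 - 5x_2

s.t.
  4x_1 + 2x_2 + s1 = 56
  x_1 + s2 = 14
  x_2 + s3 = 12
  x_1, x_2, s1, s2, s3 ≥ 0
Each vertex is the intersection of two constraint boundaries that also satisfies all remaining constraints:
  x_1 = 0 and x_2 = 0 → (0, 0)
  4x_1 + 2x_2 = 56 and x_1 = 14 → (14, 0)
  4x_1 + 2x_2 = 56 and x_2 = 12 → (8, 12)
  x_2 = 12 and x_1 = 0 → (0, 12)

Evaluating z = 5x_1 - 5x_2 at each vertex:
  (0, 0): z = 0
  (14, 0): z = 70
  (8, 12): z = -20
  (0, 12): z = -60

The minimum is at (0, 12) with z = -60.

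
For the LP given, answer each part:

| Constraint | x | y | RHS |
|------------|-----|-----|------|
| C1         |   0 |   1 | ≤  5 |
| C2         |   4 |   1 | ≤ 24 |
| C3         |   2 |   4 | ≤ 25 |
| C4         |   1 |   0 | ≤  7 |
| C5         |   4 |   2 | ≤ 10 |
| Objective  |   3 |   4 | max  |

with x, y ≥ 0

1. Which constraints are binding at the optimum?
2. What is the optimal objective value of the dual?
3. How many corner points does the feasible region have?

1. C1, C5, x ≥ 0
2. 20 (by strong duality, equal to the primal optimum)
3. 3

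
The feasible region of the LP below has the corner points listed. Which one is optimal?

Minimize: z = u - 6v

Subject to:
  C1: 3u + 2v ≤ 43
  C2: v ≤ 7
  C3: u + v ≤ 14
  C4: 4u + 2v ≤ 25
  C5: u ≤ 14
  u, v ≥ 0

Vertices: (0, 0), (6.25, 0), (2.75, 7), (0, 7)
Evaluating z = u - 6v at each vertex:
  (0, 0): z = 0
  (6.25, 0): z = 6.25
  (2.75, 7): z = -39.25
  (0, 7): z = -42

The smallest value is z = -42, attained at (0, 7).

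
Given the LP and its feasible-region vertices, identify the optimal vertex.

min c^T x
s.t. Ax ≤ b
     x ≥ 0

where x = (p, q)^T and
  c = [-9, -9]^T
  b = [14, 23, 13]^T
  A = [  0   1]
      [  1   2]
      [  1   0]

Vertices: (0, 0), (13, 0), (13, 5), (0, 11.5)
Evaluating z = -9p - 9q at each vertex:
  (0, 0): z = 0
  (13, 0): z = -117
  (13, 5): z = -162
  (0, 11.5): z = -103.5

The smallest value is z = -162, attained at (13, 5).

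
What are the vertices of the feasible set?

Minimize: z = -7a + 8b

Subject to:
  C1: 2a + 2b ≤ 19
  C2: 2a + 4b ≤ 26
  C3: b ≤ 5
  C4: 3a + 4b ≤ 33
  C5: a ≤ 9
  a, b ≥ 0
Each vertex is the intersection of two constraint boundaries that also satisfies all remaining constraints:
  a = 0 and b = 0 → (0, 0)
  a = 9 and b = 0 → (9, 0)
  2a + 2b = 19 and a = 9 → (9, 0.5)
  2a + 2b = 19 and 2a + 4b = 26 → (6, 3.5)
  2a + 4b = 26 and b = 5 → (3, 5)
  b = 5 and a = 0 → (0, 5)

Vertices: (0, 0), (9, 0), (9, 0.5), (6, 3.5), (3, 5), (0, 5)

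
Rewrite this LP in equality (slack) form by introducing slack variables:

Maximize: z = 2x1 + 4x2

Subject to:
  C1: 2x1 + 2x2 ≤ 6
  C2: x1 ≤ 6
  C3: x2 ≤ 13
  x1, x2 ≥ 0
max z = 2x1 + 4x2

s.t.
  2x1 + 2x2 + s1 = 6
  x1 + s2 = 6
  x2 + s3 = 13
  x1, x2, s1, s2, s3 ≥ 0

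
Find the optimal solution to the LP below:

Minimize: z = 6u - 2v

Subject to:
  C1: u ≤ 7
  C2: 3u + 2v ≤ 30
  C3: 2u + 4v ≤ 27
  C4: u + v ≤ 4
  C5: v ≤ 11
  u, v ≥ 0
u = 0, v = 4, z = -8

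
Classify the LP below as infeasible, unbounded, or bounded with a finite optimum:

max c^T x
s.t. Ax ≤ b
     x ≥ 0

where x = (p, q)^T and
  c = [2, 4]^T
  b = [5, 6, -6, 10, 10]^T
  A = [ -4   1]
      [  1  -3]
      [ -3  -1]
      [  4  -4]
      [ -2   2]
Feasible point: (2, 0) satisfies every constraint, so the LP is feasible.
Direction d = (1, 1): for each constraint row a, a·d ≤ 0 —
  (-4)(1) + (1)(1) = -3 ≤ 0
  (1)(1) + (-3)(1) = -2 ≤ 0
  (-3)(1) + (-1)(1) = -4 ≤ 0
  (4)(1) + (-4)(1) = 0 ≤ 0
  (-2)(1) + (2)(1) = 0 ≤ 0
and d ≥ 0, so (2, 0) + t·d stays feasible for every t ≥ 0. Along this ray z = 2p + 4q changes by 6 per unit t, so z → +∞.

Unbounded — the objective can increase without bound over the feasible region.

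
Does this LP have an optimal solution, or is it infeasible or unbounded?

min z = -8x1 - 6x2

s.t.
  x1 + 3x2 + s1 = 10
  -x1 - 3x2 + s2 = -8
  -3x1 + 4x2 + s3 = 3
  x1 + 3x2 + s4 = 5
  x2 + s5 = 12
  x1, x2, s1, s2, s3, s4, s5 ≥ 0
The row x1 + 3x2 + s4 = 5 with s4 ≥ 0 requires x1 + 3x2 ≤ 5, while the row -x1 - 3x2 + s2 = -8 with s2 ≥ 0 is equivalent to x1 + 3x2 ≥ 8. Together they would need 8 ≤ x1 + 3x2 ≤ 5, which is impossible since 8 > 5. No point satisfies all constraints.

Infeasible: no point satisfies all constraints simultaneously.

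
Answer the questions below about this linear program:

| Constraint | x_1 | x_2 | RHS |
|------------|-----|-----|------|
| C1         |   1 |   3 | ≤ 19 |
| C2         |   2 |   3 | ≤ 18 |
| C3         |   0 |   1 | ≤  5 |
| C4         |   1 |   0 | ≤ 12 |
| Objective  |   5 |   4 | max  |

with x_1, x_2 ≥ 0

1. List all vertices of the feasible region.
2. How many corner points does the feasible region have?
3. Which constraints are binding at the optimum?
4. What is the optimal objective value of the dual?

1. (0, 0), (9, 0), (1.5, 5), (0, 5)
2. 4
3. C2, x_2 ≥ 0
4. 45 (by strong duality, equal to the primal optimum)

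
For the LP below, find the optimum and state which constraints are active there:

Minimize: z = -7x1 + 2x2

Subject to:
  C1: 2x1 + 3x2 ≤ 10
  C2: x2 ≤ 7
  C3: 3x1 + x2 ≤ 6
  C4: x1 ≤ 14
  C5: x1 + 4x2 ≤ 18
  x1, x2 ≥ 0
Optimal: x1 = 2, x2 = 0
Slack at optimum:
  C1: slack = 6
  C2: slack = 7
  C3: slack = 0 (binding)
  C4: slack = 12
  C5: slack = 16
  x1 ≥ 0: x1 = 2
  x2 ≥ 0: x2 = 0 (binding)
Binding constraints: C3, x2 ≥ 0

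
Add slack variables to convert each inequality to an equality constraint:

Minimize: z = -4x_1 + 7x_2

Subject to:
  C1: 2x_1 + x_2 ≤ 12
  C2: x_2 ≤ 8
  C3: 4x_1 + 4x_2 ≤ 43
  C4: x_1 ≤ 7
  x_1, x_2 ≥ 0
min z = -4x_1 + 7x_2

s.t.
  2x_1 + x_2 + s1 = 12
  x_2 + s2 = 8
  4x_1 + 4x_2 + s3 = 43
  x_1 + s4 = 7
  x_1, x_2, s1, s2, s3, s4 ≥ 0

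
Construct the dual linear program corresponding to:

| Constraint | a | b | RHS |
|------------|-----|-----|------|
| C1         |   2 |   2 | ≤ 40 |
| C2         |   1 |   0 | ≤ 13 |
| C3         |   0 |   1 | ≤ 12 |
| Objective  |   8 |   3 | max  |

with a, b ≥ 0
Minimize: z = 40y1 + 13y2 + 12y3

Subject to:
  C1: -2y1 - y2 ≤ -8
  C2: -2y1 - y3 ≤ -3
  y1, y2, y3 ≥ 0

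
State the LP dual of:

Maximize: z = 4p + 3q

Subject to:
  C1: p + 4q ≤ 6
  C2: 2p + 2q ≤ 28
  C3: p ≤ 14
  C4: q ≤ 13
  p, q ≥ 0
Minimize: z = 6y1 + 28y2 + 14y3 + 13y4

Subject to:
  C1: -y1 - 2y2 - y3 ≤ -4
  C2: -4y1 - 2y2 - y4 ≤ -3
  y1, y2, y3, y4 ≥ 0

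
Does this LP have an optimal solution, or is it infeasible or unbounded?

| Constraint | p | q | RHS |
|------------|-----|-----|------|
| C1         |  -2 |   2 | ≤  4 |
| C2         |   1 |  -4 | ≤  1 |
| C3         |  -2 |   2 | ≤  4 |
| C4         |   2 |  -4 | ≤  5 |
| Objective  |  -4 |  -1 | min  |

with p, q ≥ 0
Feasible point: (0, 0) satisfies every constraint, so the LP is feasible.
Direction d = (1, 1): for each constraint row a, a·d ≤ 0 —
  (-2)(1) + (2)(1) = 0 ≤ 0
  (1)(1) + (-4)(1) = -3 ≤ 0
  (-2)(1) + (2)(1) = 0 ≤ 0
  (2)(1) + (-4)(1) = -2 ≤ 0
and d ≥ 0, so (0, 0) + t·d stays feasible for every t ≥ 0. Along this ray z = -4p - q changes by -5 per unit t, so z → −∞.

The LP is unbounded; z can be made arbitrarily small.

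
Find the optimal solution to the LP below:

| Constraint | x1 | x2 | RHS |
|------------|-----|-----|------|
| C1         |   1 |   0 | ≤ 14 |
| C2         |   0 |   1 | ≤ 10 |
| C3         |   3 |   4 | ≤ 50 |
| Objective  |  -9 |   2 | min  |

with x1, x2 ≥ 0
Each vertex is the intersection of two constraint boundaries that also satisfies all remaining constraints:
  x1 = 0 and x2 = 0 → (0, 0)
  x1 = 14 and x2 = 0 → (14, 0)
  x1 = 14 and 3x1 + 4x2 = 50 → (14, 2)
  x2 = 10 and 3x1 + 4x2 = 50 → (3.333, 10)
  x2 = 10 and x1 = 0 → (0, 10)

Evaluating z = -9x1 + 2x2 at each vertex:
  (0, 0): z = 0
  (14, 0): z = -126
  (14, 2): z = -122
  (3.333, 10): z = -10
  (0, 10): z = 20

The minimum is at (14, 0) with z = -126.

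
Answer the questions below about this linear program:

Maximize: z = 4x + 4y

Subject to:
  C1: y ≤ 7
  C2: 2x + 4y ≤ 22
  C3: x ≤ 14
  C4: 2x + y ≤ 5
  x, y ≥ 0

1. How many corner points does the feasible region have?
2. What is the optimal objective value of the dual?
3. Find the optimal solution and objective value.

1. 3
2. 20 (by strong duality, equal to the primal optimum)
3. x = 0, y = 5, z = 20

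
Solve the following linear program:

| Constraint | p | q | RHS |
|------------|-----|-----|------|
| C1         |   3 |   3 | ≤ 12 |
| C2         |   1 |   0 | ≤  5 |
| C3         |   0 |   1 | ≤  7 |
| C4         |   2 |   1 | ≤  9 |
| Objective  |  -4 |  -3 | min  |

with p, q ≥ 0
Each vertex is the intersection of two constraint boundaries that also satisfies all remaining constraints:
  p = 0 and q = 0 → (0, 0)
  3p + 3q = 12 and q = 0 → (4, 0)
  3p + 3q = 12 and p = 0 → (0, 4)

Evaluating z = -4p - 3q at each vertex:
  (0, 0): z = 0
  (4, 0): z = -16
  (0, 4): z = -12

The minimum is at (4, 0) with z = -16.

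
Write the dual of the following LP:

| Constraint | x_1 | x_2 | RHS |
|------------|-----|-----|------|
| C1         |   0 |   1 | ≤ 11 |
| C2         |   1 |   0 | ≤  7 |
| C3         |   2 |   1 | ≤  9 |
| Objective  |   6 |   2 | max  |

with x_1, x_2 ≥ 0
Minimize: z = 11y1 + 7y2 + 9y3

Subject to:
  C1: -y2 - 2y3 ≤ -6
  C2: -y1 - y3 ≤ -2
  y1, y2, y3 ≥ 0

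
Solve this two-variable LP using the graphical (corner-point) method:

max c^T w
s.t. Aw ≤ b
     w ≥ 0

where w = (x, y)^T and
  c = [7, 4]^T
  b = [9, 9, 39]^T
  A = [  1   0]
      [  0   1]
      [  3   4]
Each vertex is the intersection of two constraint boundaries that also satisfies all remaining constraints:
  x = 0 and y = 0 → (0, 0)
  x = 9 and y = 0 → (9, 0)
  x = 9 and 3x + 4y = 39 → (9, 3)
  y = 9 and 3x + 4y = 39 → (1, 9)
  y = 9 and x = 0 → (0, 9)

Evaluating z = 7x + 4y at each vertex:
  (0, 0): z = 0
  (9, 0): z = 63
  (9, 3): z = 75
  (1, 9): z = 43
  (0, 9): z = 36

The maximum is at (9, 3) with z = 75.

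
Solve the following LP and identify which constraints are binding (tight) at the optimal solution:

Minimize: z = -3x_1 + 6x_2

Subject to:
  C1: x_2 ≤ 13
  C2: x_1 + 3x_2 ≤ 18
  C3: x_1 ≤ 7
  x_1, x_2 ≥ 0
Optimal: x_1 = 7, x_2 = 0
Slack at optimum:
  C1: slack = 13
  C2: slack = 11
  C3: slack = 0 (binding)
  x_1 ≥ 0: x_1 = 7
  x_2 ≥ 0: x_2 = 0 (binding)
Binding constraints: C3, x_2 ≥ 0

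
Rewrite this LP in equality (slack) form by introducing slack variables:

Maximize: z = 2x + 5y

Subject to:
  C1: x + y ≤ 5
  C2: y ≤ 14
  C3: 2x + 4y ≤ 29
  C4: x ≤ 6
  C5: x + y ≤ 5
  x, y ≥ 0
max z = 2x + 5y

s.t.
  x + y + s1 = 5
  y + s2 = 14
  2x + 4y + s3 = 29
  x + s4 = 6
  x + y + s5 = 5
  x, y, s1, s2, s3, s4, s5 ≥ 0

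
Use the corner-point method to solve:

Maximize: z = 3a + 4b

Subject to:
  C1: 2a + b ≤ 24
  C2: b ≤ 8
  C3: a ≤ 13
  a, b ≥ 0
Each vertex is the intersection of two constraint boundaries that also satisfies all remaining constraints:
  a = 0 and b = 0 → (0, 0)
  2a + b = 24 and b = 0 → (12, 0)
  2a + b = 24 and b = 8 → (8, 8)
  b = 8 and a = 0 → (0, 8)

Evaluating z = 3a + 4b at each vertex:
  (0, 0): z = 0
  (12, 0): z = 36
  (8, 8): z = 56
  (0, 8): z = 32

The maximum is at (8, 8) with z = 56.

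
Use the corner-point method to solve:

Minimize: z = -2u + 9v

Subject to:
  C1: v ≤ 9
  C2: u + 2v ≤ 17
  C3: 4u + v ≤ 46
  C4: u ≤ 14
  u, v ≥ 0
u = 11.5, v = 0, z = -23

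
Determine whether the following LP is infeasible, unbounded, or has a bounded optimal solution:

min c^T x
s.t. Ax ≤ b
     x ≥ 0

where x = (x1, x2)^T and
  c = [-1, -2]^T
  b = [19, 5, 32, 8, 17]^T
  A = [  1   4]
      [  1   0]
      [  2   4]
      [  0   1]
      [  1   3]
The point (5, 3.5) satisfies every constraint, so the LP is feasible; the constraints give x1 ≤ 5 and x2 ≤ 8, which with x1, x2 ≥ 0 keep the feasible region inside a bounded box. A feasible, bounded LP attains a finite optimum at a vertex.

Evaluating z = -x1 - 2x2 at each vertex:
  (0, 0): z = 0
  (5, 0): z = -5
  (5, 3.5): z = -12
  (0, 4.75): z = -9.5

Feasible with finite optimum z* = -12 at (5, 3.5).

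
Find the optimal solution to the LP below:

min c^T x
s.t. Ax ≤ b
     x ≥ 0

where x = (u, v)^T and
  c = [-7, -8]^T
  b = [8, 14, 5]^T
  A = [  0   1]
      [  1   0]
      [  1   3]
Each vertex is the intersection of two constraint boundaries that also satisfies all remaining constraints:
  u = 0 and v = 0 → (0, 0)
  u + 3v = 5 and v = 0 → (5, 0)
  u + 3v = 5 and u = 0 → (0, 1.667)

Evaluating z = -7u - 8v at each vertex:
  (0, 0): z = 0
  (5, 0): z = -35
  (0, 1.667): z = -13.33

The minimum is at (5, 0) with z = -35.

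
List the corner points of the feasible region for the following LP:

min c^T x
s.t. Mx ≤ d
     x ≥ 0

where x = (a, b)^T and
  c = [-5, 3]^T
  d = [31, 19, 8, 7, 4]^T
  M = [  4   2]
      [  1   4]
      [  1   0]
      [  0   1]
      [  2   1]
Each vertex is the intersection of two constraint boundaries that also satisfies all remaining constraints:
  a = 0 and b = 0 → (0, 0)
  2a + b = 4 and b = 0 → (2, 0)
  2a + b = 4 and a = 0 → (0, 4)

Vertices: (0, 0), (2, 0), (0, 4)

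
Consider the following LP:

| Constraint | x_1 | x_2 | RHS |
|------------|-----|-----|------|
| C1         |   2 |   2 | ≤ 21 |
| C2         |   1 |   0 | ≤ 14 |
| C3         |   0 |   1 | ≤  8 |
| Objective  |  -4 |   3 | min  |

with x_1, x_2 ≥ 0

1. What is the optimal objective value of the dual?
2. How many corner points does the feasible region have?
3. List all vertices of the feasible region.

1. -42 (by strong duality, equal to the primal optimum)
2. 4
3. (0, 0), (10.5, 0), (2.5, 8), (0, 8)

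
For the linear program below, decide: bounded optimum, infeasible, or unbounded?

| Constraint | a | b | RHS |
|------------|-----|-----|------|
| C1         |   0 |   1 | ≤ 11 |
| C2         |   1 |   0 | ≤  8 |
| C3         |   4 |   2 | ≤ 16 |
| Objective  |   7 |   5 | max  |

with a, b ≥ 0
The point (0, 8) satisfies every constraint, so the LP is feasible; the constraints give a ≤ 8 and b ≤ 11, which with a, b ≥ 0 keep the feasible region inside a bounded box. A feasible, bounded LP attains a finite optimum at a vertex.

Evaluating z = 7a + 5b at each vertex:
  (0, 0): z = 0
  (4, 0): z = 28
  (0, 8): z = 40

Feasible with finite optimum z* = 40 at (0, 8).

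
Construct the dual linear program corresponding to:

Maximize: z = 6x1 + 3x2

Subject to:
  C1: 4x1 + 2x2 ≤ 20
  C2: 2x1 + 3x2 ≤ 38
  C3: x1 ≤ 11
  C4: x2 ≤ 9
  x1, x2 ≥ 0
Minimize: z = 20y1 + 38y2 + 11y3 + 9y4

Subject to:
  C1: -4y1 - 2y2 - y3 ≤ -6
  C2: -2y1 - 3y2 - y4 ≤ -3
  y1, y2, y3, y4 ≥ 0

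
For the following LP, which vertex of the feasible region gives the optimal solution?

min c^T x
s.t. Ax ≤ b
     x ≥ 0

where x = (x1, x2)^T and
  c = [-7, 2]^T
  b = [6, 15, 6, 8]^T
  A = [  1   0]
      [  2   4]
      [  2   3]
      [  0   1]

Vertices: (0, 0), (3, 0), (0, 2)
Evaluating z = -7x1 + 2x2 at each vertex:
  (0, 0): z = 0
  (3, 0): z = -21
  (0, 2): z = 4

The smallest value is z = -21, attained at (3, 0).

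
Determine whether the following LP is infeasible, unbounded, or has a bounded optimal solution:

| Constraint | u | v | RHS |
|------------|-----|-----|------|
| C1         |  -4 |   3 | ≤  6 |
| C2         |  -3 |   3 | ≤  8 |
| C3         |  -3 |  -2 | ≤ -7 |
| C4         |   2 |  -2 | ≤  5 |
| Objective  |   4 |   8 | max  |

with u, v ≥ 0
Feasible point: (1, 2) satisfies every constraint, so the LP is feasible.
Direction d = (1, 1): for each constraint row a, a·d ≤ 0 —
  (-4)(1) + (3)(1) = -1 ≤ 0
  (-3)(1) + (3)(1) = 0 ≤ 0
  (-3)(1) + (-2)(1) = -5 ≤ 0
  (2)(1) + (-2)(1) = 0 ≤ 0
and d ≥ 0, so (1, 2) + t·d stays feasible for every t ≥ 0. Along this ray z = 4u + 8v changes by 12 per unit t, so z → +∞.

Unbounded: there is a feasible ray along which z → +∞.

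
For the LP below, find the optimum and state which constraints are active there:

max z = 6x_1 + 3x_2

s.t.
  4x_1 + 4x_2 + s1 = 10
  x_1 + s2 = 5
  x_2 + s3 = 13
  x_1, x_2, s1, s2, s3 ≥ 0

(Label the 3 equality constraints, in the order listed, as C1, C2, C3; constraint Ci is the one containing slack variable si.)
Optimal: x_1 = 2.5, x_2 = 0
Slack at optimum:
  C1: slack = 0 (binding)
  C2: slack = 2.5
  C3: slack = 13
  x_1 ≥ 0: x_1 = 2.5
  x_2 ≥ 0: x_2 = 0 (binding)
Binding constraints: C1, x_2 ≥ 0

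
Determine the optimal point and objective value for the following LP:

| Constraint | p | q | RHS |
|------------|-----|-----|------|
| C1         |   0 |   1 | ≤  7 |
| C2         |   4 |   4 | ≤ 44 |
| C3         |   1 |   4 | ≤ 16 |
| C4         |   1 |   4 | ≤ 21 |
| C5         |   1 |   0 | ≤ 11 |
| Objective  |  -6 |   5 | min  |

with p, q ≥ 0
p = 11, q = 0, z = -66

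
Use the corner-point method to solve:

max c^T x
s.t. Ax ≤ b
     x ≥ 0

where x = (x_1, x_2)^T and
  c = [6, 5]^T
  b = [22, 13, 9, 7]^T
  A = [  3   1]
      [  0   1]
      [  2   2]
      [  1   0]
x_1 = 4.5, x_2 = 0, z = 27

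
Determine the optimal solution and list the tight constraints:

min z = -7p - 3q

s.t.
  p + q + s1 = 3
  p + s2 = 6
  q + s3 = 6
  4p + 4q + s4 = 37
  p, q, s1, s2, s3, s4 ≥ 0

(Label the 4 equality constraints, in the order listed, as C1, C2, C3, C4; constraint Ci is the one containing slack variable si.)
Optimal: p = 3, q = 0
Slack at optimum:
  C1: slack = 0 (binding)
  C2: slack = 3
  C3: slack = 6
  C4: slack = 25
  p ≥ 0: p = 3
  q ≥ 0: q = 0 (binding)
Binding constraints: C1, q ≥ 0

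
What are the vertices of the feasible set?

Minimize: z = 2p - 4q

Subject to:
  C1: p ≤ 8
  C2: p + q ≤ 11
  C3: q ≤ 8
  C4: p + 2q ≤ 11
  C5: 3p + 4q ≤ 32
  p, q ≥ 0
Each vertex is the intersection of two constraint boundaries that also satisfies all remaining constraints:
  p = 0 and q = 0 → (0, 0)
  p = 8 and q = 0 → (8, 0)
  p = 8 and p + 2q = 11 → (8, 1.5)
  p + 2q = 11 and p = 0 → (0, 5.5)

Vertices: (0, 0), (8, 0), (8, 1.5), (0, 5.5)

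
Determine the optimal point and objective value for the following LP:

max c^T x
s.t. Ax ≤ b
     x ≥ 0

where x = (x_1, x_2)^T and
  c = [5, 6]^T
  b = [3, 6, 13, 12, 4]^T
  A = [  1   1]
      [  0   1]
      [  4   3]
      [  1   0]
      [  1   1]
Each vertex is the intersection of two constraint boundaries that also satisfies all remaining constraints:
  x_1 = 0 and x_2 = 0 → (0, 0)
  x_1 + x_2 = 3 and x_2 = 0 → (3, 0)
  x_1 + x_2 = 3 and x_1 = 0 → (0, 3)

Evaluating z = 5x_1 + 6x_2 at each vertex:
  (0, 0): z = 0
  (3, 0): z = 15
  (0, 3): z = 18

The maximum is at (0, 3) with z = 18.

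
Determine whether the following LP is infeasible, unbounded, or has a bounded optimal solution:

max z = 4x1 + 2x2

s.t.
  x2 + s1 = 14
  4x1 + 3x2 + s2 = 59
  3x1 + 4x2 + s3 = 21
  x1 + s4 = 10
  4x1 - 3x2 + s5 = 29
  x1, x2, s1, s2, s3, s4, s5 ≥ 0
The point (7, 0) satisfies every constraint, so the LP is feasible; the constraints give x1 ≤ 10 and x2 ≤ 14, which with x1, x2 ≥ 0 keep the feasible region inside a bounded box. A feasible, bounded LP attains a finite optimum at a vertex.

Evaluating z = 4x1 + 2x2 at each vertex:
  (0, 0): z = 0
  (7, 0): z = 28
  (0, 5.25): z = 10.5

Feasible with finite optimum z* = 28 at (7, 0).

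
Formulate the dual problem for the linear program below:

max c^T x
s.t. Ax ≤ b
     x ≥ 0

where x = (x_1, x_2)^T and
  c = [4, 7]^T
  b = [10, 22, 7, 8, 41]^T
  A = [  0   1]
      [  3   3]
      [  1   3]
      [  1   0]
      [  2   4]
Minimize: z = 10y1 + 22y2 + 7y3 + 8y4 + 41y5

Subject to:
  C1: -3y2 - y3 - y4 - 2y5 ≤ -4
  C2: -y1 - 3y2 - 3y3 - 4y5 ≤ -7
  y1, y2, y3, y4, y5 ≥ 0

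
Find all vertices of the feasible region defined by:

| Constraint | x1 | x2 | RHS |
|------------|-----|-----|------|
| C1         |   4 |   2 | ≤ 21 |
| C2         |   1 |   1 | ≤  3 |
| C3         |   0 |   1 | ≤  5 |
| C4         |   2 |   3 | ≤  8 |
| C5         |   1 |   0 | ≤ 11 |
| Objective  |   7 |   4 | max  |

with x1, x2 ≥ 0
Each vertex is the intersection of two constraint boundaries that also satisfies all remaining constraints:
  x1 = 0 and x2 = 0 → (0, 0)
  x1 + x2 = 3 and x2 = 0 → (3, 0)
  x1 + x2 = 3 and 2x1 + 3x2 = 8 → (1, 2)
  2x1 + 3x2 = 8 and x1 = 0 → (0, 2.667)

Vertices: (0, 0), (3, 0), (1, 2), (0, 2.667)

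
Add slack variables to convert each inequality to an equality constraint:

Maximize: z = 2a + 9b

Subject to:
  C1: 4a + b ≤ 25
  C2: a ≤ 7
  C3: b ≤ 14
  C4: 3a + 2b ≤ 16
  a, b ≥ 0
max z = 2a + 9b

s.t.
  4a + b + s1 = 25
  a + s2 = 7
  b + s3 = 14
  3a + 2b + s4 = 16
  a, b, s1, s2, s3, s4 ≥ 0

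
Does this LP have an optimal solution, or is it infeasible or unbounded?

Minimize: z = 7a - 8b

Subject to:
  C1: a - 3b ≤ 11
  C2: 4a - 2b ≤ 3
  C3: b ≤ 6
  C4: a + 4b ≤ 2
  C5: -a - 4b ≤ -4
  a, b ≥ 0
C4 requires a + 4b ≤ 2, while C5 (-a - 4b ≤ -4) is equivalent to a + 4b ≥ 4. Together they would need 4 ≤ a + 4b ≤ 2, which is impossible since 4 > 2. No point satisfies all constraints.

Infeasible: no point satisfies all constraints simultaneously.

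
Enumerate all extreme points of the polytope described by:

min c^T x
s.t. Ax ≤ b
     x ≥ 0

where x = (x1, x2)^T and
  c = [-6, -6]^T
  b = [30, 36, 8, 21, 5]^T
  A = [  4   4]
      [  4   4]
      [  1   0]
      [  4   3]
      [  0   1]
Each vertex is the intersection of two constraint boundaries that also satisfies all remaining constraints:
  x1 = 0 and x2 = 0 → (0, 0)
  4x1 + 3x2 = 21 and x2 = 0 → (5.25, 0)
  4x1 + 3x2 = 21 and x2 = 5 → (1.5, 5)
  x2 = 5 and x1 = 0 → (0, 5)

Vertices: (0, 0), (5.25, 0), (1.5, 5), (0, 5)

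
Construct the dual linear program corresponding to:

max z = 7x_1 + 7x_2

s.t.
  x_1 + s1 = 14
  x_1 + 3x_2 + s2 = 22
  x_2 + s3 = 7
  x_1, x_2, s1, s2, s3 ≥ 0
Minimize: z = 14y1 + 22y2 + 7y3

Subject to:
  C1: -y1 - y2 ≤ -7
  C2: -3y2 - y3 ≤ -7
  y1, y2, y3 ≥ 0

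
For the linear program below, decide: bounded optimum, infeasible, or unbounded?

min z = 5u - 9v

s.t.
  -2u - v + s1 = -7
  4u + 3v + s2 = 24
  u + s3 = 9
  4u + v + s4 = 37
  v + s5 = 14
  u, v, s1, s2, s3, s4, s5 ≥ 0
The point (0, 8) satisfies every constraint, so the LP is feasible; the constraints give u ≤ 9 and v ≤ 14, which with u, v ≥ 0 keep the feasible region inside a bounded box. A feasible, bounded LP attains a finite optimum at a vertex.

Evaluating z = 5u - 9v at each vertex:
  (3.5, 0): z = 17.5
  (6, 0): z = 30
  (0, 8): z = -72
  (0, 7): z = -63

The LP has an optimal solution: (0, 8) with z = -72.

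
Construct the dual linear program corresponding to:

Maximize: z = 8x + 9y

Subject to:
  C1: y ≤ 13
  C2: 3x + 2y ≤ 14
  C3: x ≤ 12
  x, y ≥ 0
Minimize: z = 13y1 + 14y2 + 12y3

Subject to:
  C1: -3y2 - y3 ≤ -8
  C2: -y1 - 2y2 ≤ -9
  y1, y2, y3 ≥ 0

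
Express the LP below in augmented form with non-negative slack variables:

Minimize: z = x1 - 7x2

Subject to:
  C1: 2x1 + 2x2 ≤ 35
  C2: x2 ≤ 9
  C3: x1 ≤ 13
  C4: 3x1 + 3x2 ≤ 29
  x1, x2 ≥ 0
min z = x1 - 7x2

s.t.
  2x1 + 2x2 + s1 = 35
  x2 + s2 = 9
  x1 + s3 = 13
  3x1 + 3x2 + s4 = 29
  x1, x2, s1, s2, s3, s4 ≥ 0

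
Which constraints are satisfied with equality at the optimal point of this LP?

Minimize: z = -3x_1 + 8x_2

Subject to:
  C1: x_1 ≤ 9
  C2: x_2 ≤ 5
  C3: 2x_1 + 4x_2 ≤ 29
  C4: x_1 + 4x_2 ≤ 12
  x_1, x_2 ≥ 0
Optimal: x_1 = 9, x_2 = 0
Slack at optimum:
  C1: slack = 0 (binding)
  C2: slack = 5
  C3: slack = 11
  C4: slack = 3
  x_1 ≥ 0: x_1 = 9
  x_2 ≥ 0: x_2 = 0 (binding)
Binding constraints: C1, x_2 ≥ 0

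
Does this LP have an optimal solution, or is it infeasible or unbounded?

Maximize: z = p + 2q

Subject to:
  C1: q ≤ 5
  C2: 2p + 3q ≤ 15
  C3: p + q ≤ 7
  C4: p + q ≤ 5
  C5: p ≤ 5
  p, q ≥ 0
The point (0, 5) satisfies every constraint, so the LP is feasible; the constraints give p ≤ 5 and q ≤ 5, which with p, q ≥ 0 keep the feasible region inside a bounded box. A feasible, bounded LP attains a finite optimum at a vertex.

Evaluating z = p + 2q at each vertex:
  (0, 0): z = 0
  (5, 0): z = 5
  (0, 5): z = 10

The LP has an optimal solution: (0, 5) with z = 10.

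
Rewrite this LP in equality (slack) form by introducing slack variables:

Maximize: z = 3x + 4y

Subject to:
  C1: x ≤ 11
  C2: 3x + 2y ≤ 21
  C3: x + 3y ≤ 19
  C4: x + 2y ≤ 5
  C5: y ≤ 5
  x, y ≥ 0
max z = 3x + 4y

s.t.
  x + s1 = 11
  3x + 2y + s2 = 21
  x + 3y + s3 = 19
  x + 2y + s4 = 5
  y + s5 = 5
  x, y, s1, s2, s3, s4, s5 ≥ 0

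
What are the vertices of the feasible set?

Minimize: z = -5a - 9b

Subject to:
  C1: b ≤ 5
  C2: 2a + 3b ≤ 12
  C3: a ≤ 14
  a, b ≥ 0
Each vertex is the intersection of two constraint boundaries that also satisfies all remaining constraints:
  a = 0 and b = 0 → (0, 0)
  2a + 3b = 12 and b = 0 → (6, 0)
  2a + 3b = 12 and a = 0 → (0, 4)

Vertices: (0, 0), (6, 0), (0, 4)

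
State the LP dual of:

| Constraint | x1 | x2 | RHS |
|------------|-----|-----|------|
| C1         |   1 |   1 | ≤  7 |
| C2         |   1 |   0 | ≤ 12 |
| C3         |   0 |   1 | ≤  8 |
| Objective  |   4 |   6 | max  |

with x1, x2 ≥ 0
Minimize: z = 7y1 + 12y2 + 8y3

Subject to:
  C1: -y1 - y2 ≤ -4
  C2: -y1 - y3 ≤ -6
  y1, y2, y3 ≥ 0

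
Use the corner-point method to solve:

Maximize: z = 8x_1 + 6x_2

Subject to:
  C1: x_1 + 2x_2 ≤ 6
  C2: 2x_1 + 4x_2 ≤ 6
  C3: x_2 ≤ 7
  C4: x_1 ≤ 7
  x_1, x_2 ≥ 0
x_1 = 3, x_2 = 0, z = 24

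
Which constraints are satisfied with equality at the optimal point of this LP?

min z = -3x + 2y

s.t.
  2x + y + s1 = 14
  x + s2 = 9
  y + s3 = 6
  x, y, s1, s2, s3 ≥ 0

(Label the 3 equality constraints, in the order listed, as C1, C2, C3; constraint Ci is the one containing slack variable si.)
Optimal: x = 7, y = 0
Binding: C1, y ≥ 0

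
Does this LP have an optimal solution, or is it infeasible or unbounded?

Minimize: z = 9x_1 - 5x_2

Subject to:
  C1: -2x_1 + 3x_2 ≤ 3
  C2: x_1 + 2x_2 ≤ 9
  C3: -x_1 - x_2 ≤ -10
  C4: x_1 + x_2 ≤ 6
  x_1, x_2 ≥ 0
C4 requires x_1 + x_2 ≤ 6, while C3 (-x_1 - x_2 ≤ -10) is equivalent to x_1 + x_2 ≥ 10. Together they would need 10 ≤ x_1 + x_2 ≤ 6, which is impossible since 10 > 6. No point satisfies all constraints.

Infeasible — the constraint set is empty.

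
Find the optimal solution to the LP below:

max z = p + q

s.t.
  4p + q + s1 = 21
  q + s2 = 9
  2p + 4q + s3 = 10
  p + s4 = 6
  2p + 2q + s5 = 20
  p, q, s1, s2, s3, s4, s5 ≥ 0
p = 5, q = 0, z = 5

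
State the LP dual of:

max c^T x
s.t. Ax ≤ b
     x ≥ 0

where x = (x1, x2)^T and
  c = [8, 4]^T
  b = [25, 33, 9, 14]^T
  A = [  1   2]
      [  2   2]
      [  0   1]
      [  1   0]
Minimize: z = 25y1 + 33y2 + 9y3 + 14y4

Subject to:
  C1: -y1 - 2y2 - y4 ≤ -8
  C2: -2y1 - 2y2 - y3 ≤ -4
  y1, y2, y3, y4 ≥ 0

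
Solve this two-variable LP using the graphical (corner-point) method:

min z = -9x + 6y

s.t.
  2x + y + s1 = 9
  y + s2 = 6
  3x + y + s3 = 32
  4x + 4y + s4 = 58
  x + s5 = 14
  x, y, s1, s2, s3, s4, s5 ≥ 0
Each vertex is the intersection of two constraint boundaries that also satisfies all remaining constraints:
  x = 0 and y = 0 → (0, 0)
  2x + y = 9 and y = 0 → (4.5, 0)
  2x + y = 9 and y = 6 → (1.5, 6)
  y = 6 and x = 0 → (0, 6)

Evaluating z = -9x + 6y at each vertex:
  (0, 0): z = 0
  (4.5, 0): z = -40.5
  (1.5, 6): z = 22.5
  (0, 6): z = 36

The minimum is at (4.5, 0) with z = -40.5.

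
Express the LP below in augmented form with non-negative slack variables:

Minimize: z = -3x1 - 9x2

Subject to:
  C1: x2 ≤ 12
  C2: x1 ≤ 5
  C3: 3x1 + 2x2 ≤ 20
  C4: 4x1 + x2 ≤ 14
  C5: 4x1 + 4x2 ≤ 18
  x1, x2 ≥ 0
min z = -3x1 - 9x2

s.t.
  x2 + s1 = 12
  x1 + s2 = 5
  3x1 + 2x2 + s3 = 20
  4x1 + x2 + s4 = 14
  4x1 + 4x2 + s5 = 18
  x1, x2, s1, s2, s3, s4, s5 ≥ 0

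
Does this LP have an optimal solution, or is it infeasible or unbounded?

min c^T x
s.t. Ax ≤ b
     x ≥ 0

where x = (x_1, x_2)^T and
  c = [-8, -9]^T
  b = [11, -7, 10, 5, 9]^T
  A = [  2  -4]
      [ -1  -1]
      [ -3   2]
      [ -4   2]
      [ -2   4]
Feasible point: (4, 3) satisfies every constraint, so the LP is feasible.
Direction d = (2, 1): for each constraint row a, a·d ≤ 0 —
  (2)(2) + (-4)(1) = 0 ≤ 0
  (-1)(2) + (-1)(1) = -3 ≤ 0
  (-3)(2) + (2)(1) = -4 ≤ 0
  (-4)(2) + (2)(1) = -6 ≤ 0
  (-2)(2) + (4)(1) = 0 ≤ 0
and d ≥ 0, so (4, 3) + t·d stays feasible for every t ≥ 0. Along this ray z = -8x_1 - 9x_2 changes by -25 per unit t, so z → −∞.

The LP is unbounded; z can be made arbitrarily small.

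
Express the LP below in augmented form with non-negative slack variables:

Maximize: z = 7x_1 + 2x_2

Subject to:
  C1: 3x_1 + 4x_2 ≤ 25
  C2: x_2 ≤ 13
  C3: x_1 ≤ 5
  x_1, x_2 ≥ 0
max z = 7x_1 + 2x_2

s.t.
  3x_1 + 4x_2 + s1 = 25
  x_2 + s2 = 13
  x_1 + s3 = 5
  x_1, x_2, s1, s2, s3 ≥ 0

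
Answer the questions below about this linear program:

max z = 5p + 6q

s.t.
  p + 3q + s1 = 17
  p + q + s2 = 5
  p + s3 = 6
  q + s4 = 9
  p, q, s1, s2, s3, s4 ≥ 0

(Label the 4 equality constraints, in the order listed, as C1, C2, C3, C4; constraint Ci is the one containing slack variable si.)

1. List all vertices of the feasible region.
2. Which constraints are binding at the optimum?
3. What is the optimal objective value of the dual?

1. (0, 0), (5, 0), (0, 5)
2. C2, p ≥ 0
3. 30 (by strong duality, equal to the primal optimum)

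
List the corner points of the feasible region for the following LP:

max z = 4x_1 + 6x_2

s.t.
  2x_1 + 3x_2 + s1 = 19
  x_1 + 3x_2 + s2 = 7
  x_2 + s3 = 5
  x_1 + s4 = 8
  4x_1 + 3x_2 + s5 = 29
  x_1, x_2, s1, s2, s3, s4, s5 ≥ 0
Each vertex is the intersection of two constraint boundaries that also satisfies all remaining constraints:
  x_1 = 0 and x_2 = 0 → (0, 0)
  x_1 + 3x_2 = 7 and x_2 = 0 → (7, 0)
  x_1 + 3x_2 = 7 and x_1 = 0 → (0, 2.333)

Vertices: (0, 0), (7, 0), (0, 2.333)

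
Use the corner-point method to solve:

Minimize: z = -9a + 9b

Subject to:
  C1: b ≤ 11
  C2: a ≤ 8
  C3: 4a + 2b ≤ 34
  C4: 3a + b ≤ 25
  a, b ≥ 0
Each vertex is the intersection of two constraint boundaries that also satisfies all remaining constraints:
  a = 0 and b = 0 → (0, 0)
  a = 8 and b = 0 → (8, 0)
  a = 8 and 4a + 2b = 34 → (8, 1)
  b = 11 and 4a + 2b = 34 → (3, 11)
  b = 11 and a = 0 → (0, 11)

Evaluating z = -9a + 9b at each vertex:
  (0, 0): z = 0
  (8, 0): z = -72
  (8, 1): z = -63
  (3, 11): z = 72
  (0, 11): z = 99

The minimum is at (8, 0) with z = -72.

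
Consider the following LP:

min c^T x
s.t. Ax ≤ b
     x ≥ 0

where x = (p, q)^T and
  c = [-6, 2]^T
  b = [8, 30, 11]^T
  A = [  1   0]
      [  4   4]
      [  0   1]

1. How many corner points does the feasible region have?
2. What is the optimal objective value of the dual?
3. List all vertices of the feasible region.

1. 3
2. -45 (by strong duality, equal to the primal optimum)
3. (0, 0), (7.5, 0), (0, 7.5)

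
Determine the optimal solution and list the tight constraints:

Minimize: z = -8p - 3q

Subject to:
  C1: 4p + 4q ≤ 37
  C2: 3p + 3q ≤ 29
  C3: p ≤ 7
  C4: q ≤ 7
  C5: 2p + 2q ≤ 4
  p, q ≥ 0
Optimal: p = 2, q = 0
Slack at optimum:
  C1: slack = 29
  C2: slack = 23
  C3: slack = 5
  C4: slack = 7
  C5: slack = 0 (binding)
  p ≥ 0: p = 2
  q ≥ 0: q = 0 (binding)
Binding constraints: C5, q ≥ 0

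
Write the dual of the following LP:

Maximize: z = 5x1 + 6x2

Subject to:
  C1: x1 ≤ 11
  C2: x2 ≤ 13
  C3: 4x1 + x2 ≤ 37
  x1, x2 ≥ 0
Minimize: z = 11y1 + 13y2 + 37y3

Subject to:
  C1: -y1 - 4y3 ≤ -5
  C2: -y2 - y3 ≤ -6
  y1, y2, y3 ≥ 0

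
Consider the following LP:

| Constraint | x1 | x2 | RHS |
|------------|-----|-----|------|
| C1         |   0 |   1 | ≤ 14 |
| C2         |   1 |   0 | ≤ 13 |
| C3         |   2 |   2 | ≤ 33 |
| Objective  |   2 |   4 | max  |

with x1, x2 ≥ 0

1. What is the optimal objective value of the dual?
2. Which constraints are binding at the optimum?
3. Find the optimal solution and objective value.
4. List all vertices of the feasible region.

1. 61 (by strong duality, equal to the primal optimum)
2. C1, C3
3. x1 = 2.5, x2 = 14, z = 61
4. (0, 0), (13, 0), (13, 3.5), (2.5, 14), (0, 14)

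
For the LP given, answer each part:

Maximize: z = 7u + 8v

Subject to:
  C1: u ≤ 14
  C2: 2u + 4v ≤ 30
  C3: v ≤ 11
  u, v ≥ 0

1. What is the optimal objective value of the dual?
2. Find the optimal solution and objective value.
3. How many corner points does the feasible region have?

1. 102 (by strong duality, equal to the primal optimum)
2. u = 14, v = 0.5, z = 102
3. 4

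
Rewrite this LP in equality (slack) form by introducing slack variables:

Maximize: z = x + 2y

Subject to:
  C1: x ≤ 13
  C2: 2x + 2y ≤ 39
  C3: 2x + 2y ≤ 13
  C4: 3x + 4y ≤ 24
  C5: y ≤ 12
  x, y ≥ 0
max z = x + 2y

s.t.
  x + s1 = 13
  2x + 2y + s2 = 39
  2x + 2y + s3 = 13
  3x + 4y + s4 = 24
  y + s5 = 12
  x, y, s1, s2, s3, s4, s5 ≥ 0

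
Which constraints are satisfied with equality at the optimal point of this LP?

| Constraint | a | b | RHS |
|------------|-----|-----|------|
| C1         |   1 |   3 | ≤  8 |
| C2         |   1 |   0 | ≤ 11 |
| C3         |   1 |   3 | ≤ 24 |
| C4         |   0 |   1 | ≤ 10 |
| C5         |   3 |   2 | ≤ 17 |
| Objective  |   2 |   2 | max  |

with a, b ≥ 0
Optimal: a = 5, b = 1
Slack at optimum:
  C1: slack = 0 (binding)
  C2: slack = 6
  C3: slack = 16
  C4: slack = 9
  C5: slack = 0 (binding)
  a ≥ 0: a = 5
  b ≥ 0: b = 1
Binding constraints: C1, C5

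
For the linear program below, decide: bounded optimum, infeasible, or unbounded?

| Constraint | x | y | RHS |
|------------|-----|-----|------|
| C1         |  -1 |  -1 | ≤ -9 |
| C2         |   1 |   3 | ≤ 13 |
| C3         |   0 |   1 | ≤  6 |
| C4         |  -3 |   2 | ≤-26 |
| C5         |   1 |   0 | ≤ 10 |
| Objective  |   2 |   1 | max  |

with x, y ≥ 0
The point (10, 1) satisfies every constraint, so the LP is feasible; the constraints give x ≤ 10 and y ≤ 6, which with x, y ≥ 0 keep the feasible region inside a bounded box. A feasible, bounded LP attains a finite optimum at a vertex.

Bounded optimum: z* = 21 at (10, 1).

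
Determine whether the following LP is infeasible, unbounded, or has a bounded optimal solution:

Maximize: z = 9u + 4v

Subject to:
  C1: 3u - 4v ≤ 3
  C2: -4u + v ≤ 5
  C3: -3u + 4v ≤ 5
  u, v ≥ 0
Feasible point: (0, 0) satisfies every constraint, so the LP is feasible.
Direction d = (4, 3): for each constraint row a, a·d ≤ 0 —
  (3)(4) + (-4)(3) = 0 ≤ 0
  (-4)(4) + (1)(3) = -13 ≤ 0
  (-3)(4) + (4)(3) = 0 ≤ 0
and d ≥ 0, so (0, 0) + t·d stays feasible for every t ≥ 0. Along this ray z = 9u + 4v changes by 48 per unit t, so z → +∞.

Unbounded — the objective can increase without bound over the feasible region.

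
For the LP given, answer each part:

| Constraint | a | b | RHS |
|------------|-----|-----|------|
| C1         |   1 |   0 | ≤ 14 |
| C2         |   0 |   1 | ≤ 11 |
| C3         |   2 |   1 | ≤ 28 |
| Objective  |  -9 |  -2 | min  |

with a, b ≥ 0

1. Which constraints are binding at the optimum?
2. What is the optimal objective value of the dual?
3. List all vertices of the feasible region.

1. C1, C3, b ≥ 0
2. -126 (by strong duality, equal to the primal optimum)
3. (0, 0), (14, 0), (8.5, 11), (0, 11)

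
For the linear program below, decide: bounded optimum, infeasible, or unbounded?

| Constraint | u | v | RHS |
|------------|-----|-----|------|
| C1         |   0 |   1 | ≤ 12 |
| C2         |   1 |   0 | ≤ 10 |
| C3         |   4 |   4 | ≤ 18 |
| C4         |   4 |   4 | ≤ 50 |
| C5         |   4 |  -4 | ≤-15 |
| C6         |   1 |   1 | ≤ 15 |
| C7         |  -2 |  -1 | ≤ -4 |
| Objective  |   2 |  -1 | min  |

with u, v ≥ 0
The point (0, 4.5) satisfies every constraint, so the LP is feasible; the constraints give u ≤ 10 and v ≤ 12, which with u, v ≥ 0 keep the feasible region inside a bounded box. A feasible, bounded LP attains a finite optimum at a vertex.

Evaluating z = 2u - v at each vertex:
  (0, 4): z = -4
  (0.08333, 3.833): z = -3.667
  (0.375, 4.125): z = -3.375
  (0, 4.5): z = -4.5

The LP has an optimal solution: (0, 4.5) with z = -4.5.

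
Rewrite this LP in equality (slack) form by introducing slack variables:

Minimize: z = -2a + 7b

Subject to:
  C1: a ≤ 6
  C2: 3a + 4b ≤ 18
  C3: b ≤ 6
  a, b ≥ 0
min z = -2a + 7b

s.t.
  a + s1 = 6
  3a + 4b + s2 = 18
  b + s3 = 6
  a, b, s1, s2, s3 ≥ 0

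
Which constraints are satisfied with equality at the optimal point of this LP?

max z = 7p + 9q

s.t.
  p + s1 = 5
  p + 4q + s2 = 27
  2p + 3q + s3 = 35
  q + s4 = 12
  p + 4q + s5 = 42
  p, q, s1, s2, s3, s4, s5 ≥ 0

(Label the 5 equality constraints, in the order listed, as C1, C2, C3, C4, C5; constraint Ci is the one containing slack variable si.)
Optimal: p = 5, q = 5.5
Slack at optimum:
  C1: slack = 0 (binding)
  C2: slack = 0 (binding)
  C3: slack = 8.5
  C4: slack = 6.5
  C5: slack = 15
  p ≥ 0: p = 5
  q ≥ 0: q = 5.5
Binding constraints: C1, C2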